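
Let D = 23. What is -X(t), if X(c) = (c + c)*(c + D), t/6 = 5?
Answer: -3180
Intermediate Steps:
t = 30 (t = 6*5 = 30)
X(c) = 2*c*(23 + c) (X(c) = (c + c)*(c + 23) = (2*c)*(23 + c) = 2*c*(23 + c))
-X(t) = -2*30*(23 + 30) = -2*30*53 = -1*3180 = -3180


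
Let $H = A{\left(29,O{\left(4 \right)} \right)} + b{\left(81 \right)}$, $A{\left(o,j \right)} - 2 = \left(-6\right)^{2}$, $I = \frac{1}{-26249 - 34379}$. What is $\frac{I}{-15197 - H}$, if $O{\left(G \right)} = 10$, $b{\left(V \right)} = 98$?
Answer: $\frac{1}{929609124} \approx 1.0757 \cdot 10^{-9}$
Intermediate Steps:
$I = - \frac{1}{60628}$ ($I = \frac{1}{-60628} = - \frac{1}{60628} \approx -1.6494 \cdot 10^{-5}$)
$A{\left(o,j \right)} = 38$ ($A{\left(o,j \right)} = 2 + \left(-6\right)^{2} = 2 + 36 = 38$)
$H = 136$ ($H = 38 + 98 = 136$)
$\frac{I}{-15197 - H} = - \frac{1}{60628 \left(-15197 - 136\right)} = - \frac{1}{60628 \left(-15333\right)} = \left(- \frac{1}{60628}\right) \left(- \frac{1}{15333}\right) = \frac{1}{929609124}$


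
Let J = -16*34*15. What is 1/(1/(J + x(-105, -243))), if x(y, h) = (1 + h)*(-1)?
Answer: -7918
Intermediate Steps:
x(y, h) = -1 - h
J = -8160 (J = -544*15 = -8160)
1/(1/(J + x(-105, -243))) = 1/(1/(-8160 + (-1 - 1*(-243)))) = 1/(1/(-8160 + (-1 + 243))) = 1/(1/(-8160 + 242)) = 1/(1/(-7918)) = 1/(-1/7918) = -7918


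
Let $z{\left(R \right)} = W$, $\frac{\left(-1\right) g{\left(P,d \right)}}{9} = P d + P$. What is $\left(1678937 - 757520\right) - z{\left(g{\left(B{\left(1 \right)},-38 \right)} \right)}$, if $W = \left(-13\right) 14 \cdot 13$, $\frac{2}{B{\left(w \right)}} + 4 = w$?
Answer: $923783$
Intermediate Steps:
$B{\left(w \right)} = \frac{2}{-4 + w}$
$g{\left(P,d \right)} = - 9 P - 9 P d$ ($g{\left(P,d \right)} = - 9 \left(P d + P\right) = - 9 \left(P + P d\right) = - 9 P - 9 P d$)
$W = -2366$ ($W = \left(-182\right) 13 = -2366$)
$z{\left(R \right)} = -2366$
$\left(1678937 - 757520\right) - z{\left(g{\left(B{\left(1 \right)},-38 \right)} \right)} = \left(1678937 - 757520\right) - -2366 = 921417 + 2366 = 923783$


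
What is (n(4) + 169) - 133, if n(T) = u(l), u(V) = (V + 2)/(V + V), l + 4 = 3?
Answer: 71/2 ≈ 35.500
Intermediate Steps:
l = -1 (l = -4 + 3 = -1)
u(V) = (2 + V)/(2*V) (u(V) = (2 + V)/((2*V)) = (2 + V)*(1/(2*V)) = (2 + V)/(2*V))
n(T) = -1/2 (n(T) = (1/2)*(2 - 1)/(-1) = (1/2)*(-1)*1 = -1/2)
(n(4) + 169) - 133 = (-1/2 + 169) - 133 = 337/2 - 133 = 71/2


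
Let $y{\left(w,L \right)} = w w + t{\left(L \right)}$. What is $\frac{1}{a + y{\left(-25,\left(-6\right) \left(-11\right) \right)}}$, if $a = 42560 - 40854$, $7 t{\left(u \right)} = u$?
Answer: $\frac{7}{16383} \approx 0.00042727$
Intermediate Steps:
$t{\left(u \right)} = \frac{u}{7}$
$a = 1706$
$y{\left(w,L \right)} = w^{2} + \frac{L}{7}$ ($y{\left(w,L \right)} = w w + \frac{L}{7} = w^{2} + \frac{L}{7}$)
$\frac{1}{a + y{\left(-25,\left(-6\right) \left(-11\right) \right)}} = \frac{1}{1706 + \left(\left(-25\right)^{2} + \frac{\left(-6\right) \left(-11\right)}{7}\right)} = \frac{1}{1706 + \left(625 + \frac{1}{7} \cdot 66\right)} = \frac{1}{1706 + \left(625 + \frac{66}{7}\right)} = \frac{1}{1706 + \frac{4441}{7}} = \frac{1}{\frac{16383}{7}} = \frac{7}{16383}$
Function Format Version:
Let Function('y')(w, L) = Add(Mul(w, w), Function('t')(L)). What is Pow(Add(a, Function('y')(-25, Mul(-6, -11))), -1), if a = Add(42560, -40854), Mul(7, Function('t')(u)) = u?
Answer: Rational(7, 16383) ≈ 0.00042727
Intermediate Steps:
Function('t')(u) = Mul(Rational(1, 7), u)
a = 1706
Function('y')(w, L) = Add(Pow(w, 2), Mul(Rational(1, 7), L)) (Function('y')(w, L) = Add(Mul(w, w), Mul(Rational(1, 7), L)) = Add(Pow(w, 2), Mul(Rational(1, 7), L)))
Pow(Add(a, Function('y')(-25, Mul(-6, -11))), -1) = Pow(Add(1706, Add(Pow(-25, 2), Mul(Rational(1, 7), Mul(-6, -11)))), -1) = Pow(Add(1706, Add(625, Mul(Rational(1, 7), 66))), -1) = Pow(Add(1706, Add(625, Rational(66, 7))), -1) = Pow(Add(1706, Rational(4441, 7)), -1) = Pow(Rational(16383, 7), -1) = Rational(7, 16383)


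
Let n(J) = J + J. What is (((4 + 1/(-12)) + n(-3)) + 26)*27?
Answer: 2583/4 ≈ 645.75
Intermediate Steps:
n(J) = 2*J
(((4 + 1/(-12)) + n(-3)) + 26)*27 = (((4 + 1/(-12)) + 2*(-3)) + 26)*27 = (((4 + 1*(-1/12)) - 6) + 26)*27 = (((4 - 1/12) - 6) + 26)*27 = ((47/12 - 6) + 26)*27 = (-25/12 + 26)*27 = (287/12)*27 = 2583/4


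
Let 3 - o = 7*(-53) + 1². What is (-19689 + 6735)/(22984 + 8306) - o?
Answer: -1947354/5215 ≈ -373.41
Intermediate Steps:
o = 373 (o = 3 - (7*(-53) + 1²) = 3 - (-371 + 1) = 3 - 1*(-370) = 3 + 370 = 373)
(-19689 + 6735)/(22984 + 8306) - o = (-19689 + 6735)/(22984 + 8306) - 1*373 = -12954/31290 - 373 = -12954*1/31290 - 373 = -2159/5215 - 373 = -1947354/5215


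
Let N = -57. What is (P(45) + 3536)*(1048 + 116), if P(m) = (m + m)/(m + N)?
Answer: 4107174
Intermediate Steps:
P(m) = 2*m/(-57 + m) (P(m) = (m + m)/(m - 57) = (2*m)/(-57 + m) = 2*m/(-57 + m))
(P(45) + 3536)*(1048 + 116) = (2*45/(-57 + 45) + 3536)*(1048 + 116) = (2*45/(-12) + 3536)*1164 = (2*45*(-1/12) + 3536)*1164 = (-15/2 + 3536)*1164 = (7057/2)*1164 = 4107174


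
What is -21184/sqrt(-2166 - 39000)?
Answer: 10592*I*sqrt(4574)/6861 ≈ 104.41*I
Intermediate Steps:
-21184/sqrt(-2166 - 39000) = -21184*(-I*sqrt(4574)/13722) = -(-10592)*I*sqrt(4574)/6861 = 10592*I*sqrt(4574)/6861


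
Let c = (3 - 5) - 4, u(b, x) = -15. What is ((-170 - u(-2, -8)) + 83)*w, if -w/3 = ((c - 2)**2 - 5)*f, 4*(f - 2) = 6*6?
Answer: 140184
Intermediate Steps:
f = 11 (f = 2 + (6*6)/4 = 2 + (1/4)*36 = 2 + 9 = 11)
c = -6 (c = -2 - 4 = -6)
w = -1947 (w = -3*((-6 - 2)**2 - 5)*11 = -3*((-8)**2 - 5)*11 = -3*(64 - 5)*11 = -177*11 = -3*649 = -1947)
((-170 - u(-2, -8)) + 83)*w = ((-170 - 1*(-15)) + 83)*(-1947) = ((-170 + 15) + 83)*(-1947) = (-155 + 83)*(-1947) = -72*(-1947) = 140184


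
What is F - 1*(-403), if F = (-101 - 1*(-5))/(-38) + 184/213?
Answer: 1644661/4047 ≈ 406.39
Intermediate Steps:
F = 13720/4047 (F = (-101 + 5)*(-1/38) + 184*(1/213) = -96*(-1/38) + 184/213 = 48/19 + 184/213 = 13720/4047 ≈ 3.3902)
F - 1*(-403) = 13720/4047 - 1*(-403) = 13720/4047 + 403 = 1644661/4047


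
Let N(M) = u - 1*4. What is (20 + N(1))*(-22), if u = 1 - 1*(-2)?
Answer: -418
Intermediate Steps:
u = 3 (u = 1 + 2 = 3)
N(M) = -1 (N(M) = 3 - 1*4 = 3 - 4 = -1)
(20 + N(1))*(-22) = (20 - 1)*(-22) = 19*(-22) = -418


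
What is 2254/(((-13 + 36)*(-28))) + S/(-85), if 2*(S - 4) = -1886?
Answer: 1283/170 ≈ 7.5471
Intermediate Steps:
S = -939 (S = 4 + (½)*(-1886) = 4 - 943 = -939)
2254/(((-13 + 36)*(-28))) + S/(-85) = 2254/(((-13 + 36)*(-28))) - 939/(-85) = 2254/((23*(-28))) - 939*(-1/85) = 2254/(-644) + 939/85 = 2254*(-1/644) + 939/85 = -7/2 + 939/85 = 1283/170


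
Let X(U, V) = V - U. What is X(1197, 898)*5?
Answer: -1495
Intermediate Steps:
X(1197, 898)*5 = (898 - 1*1197)*5 = (898 - 1197)*5 = -299*5 = -1495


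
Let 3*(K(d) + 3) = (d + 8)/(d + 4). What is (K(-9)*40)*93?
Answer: -10912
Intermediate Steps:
K(d) = -3 + (8 + d)/(3*(4 + d)) (K(d) = -3 + ((d + 8)/(d + 4))/3 = -3 + ((8 + d)/(4 + d))/3 = -3 + (8 + d)/(3*(4 + d)))
(K(-9)*40)*93 = ((4*(-7 - 2*(-9))/(3*(4 - 9)))*40)*93 = (((4/3)*(-7 + 18)/(-5))*40)*93 = (((4/3)*(-⅕)*11)*40)*93 = -44/15*40*93 = -352/3*93 = -10912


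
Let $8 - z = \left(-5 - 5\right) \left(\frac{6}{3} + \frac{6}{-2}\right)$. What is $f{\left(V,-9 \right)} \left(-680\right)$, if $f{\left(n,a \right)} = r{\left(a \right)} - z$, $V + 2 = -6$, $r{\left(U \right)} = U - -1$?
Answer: $4080$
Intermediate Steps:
$r{\left(U \right)} = 1 + U$ ($r{\left(U \right)} = U + 1 = 1 + U$)
$z = -2$ ($z = 8 - \left(-5 - 5\right) \left(\frac{6}{3} + \frac{6}{-2}\right) = 8 - - 10 \left(6 \cdot \frac{1}{3} + 6 \left(- \frac{1}{2}\right)\right) = 8 - - 10 \left(2 - 3\right) = 8 - \left(-10\right) \left(-1\right) = 8 - 10 = -2$)
$V = -8$ ($V = -2 - 6 = -8$)
$f{\left(n,a \right)} = 3 + a$ ($f{\left(n,a \right)} = \left(1 + a\right) - -2 = \left(1 + a\right) + 2 = 3 + a$)
$f{\left(V,-9 \right)} \left(-680\right) = \left(3 - 9\right) \left(-680\right) = \left(-6\right) \left(-680\right) = 4080$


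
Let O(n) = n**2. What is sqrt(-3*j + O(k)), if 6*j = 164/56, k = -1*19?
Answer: sqrt(70469)/14 ≈ 18.961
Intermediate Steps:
k = -19
j = 41/84 (j = (164/56)/6 = (164*(1/56))/6 = (1/6)*(41/14) = 41/84 ≈ 0.48810)
sqrt(-3*j + O(k)) = sqrt(-3*41/84 + (-19)**2) = sqrt(-41/28 + 361) = sqrt(10067/28) = sqrt(70469)/14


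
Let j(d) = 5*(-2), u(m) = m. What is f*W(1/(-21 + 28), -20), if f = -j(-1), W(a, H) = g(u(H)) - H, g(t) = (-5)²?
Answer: 450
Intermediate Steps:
g(t) = 25
j(d) = -10
W(a, H) = 25 - H
f = 10 (f = -1*(-10) = 10)
f*W(1/(-21 + 28), -20) = 10*(25 - 1*(-20)) = 10*(25 + 20) = 10*45 = 450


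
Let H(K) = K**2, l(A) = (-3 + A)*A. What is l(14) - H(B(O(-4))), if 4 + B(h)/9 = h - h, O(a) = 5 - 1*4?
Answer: -1142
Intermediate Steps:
O(a) = 1 (O(a) = 5 - 4 = 1)
B(h) = -36 (B(h) = -36 + 9*(h - h) = -36 + 9*0 = -36 + 0 = -36)
l(A) = A*(-3 + A)
l(14) - H(B(O(-4))) = 14*(-3 + 14) - 1*(-36)**2 = 14*11 - 1*1296 = 154 - 1296 = -1142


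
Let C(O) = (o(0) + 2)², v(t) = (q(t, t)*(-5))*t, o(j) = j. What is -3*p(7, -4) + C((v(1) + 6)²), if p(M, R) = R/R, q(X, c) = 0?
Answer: 1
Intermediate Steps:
v(t) = 0 (v(t) = (0*(-5))*t = 0*t = 0)
p(M, R) = 1
C(O) = 4 (C(O) = (0 + 2)² = 2² = 4)
-3*p(7, -4) + C((v(1) + 6)²) = -3*1 + 4 = -3 + 4 = 1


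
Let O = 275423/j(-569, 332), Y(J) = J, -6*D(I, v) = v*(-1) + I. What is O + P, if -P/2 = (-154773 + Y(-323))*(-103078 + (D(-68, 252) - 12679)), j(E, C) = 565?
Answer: -60834145425011/1695 ≈ -3.5890e+10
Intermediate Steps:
D(I, v) = -I/6 + v/6 (D(I, v) = -(v*(-1) + I)/6 = -(-v + I)/6 = -(I - v)/6 = -I/6 + v/6)
O = 275423/565 ≈ 487.47
P = -107671055312/3 (P = -2*(-154773 - 323)*(-103078 + ((-⅙*(-68) + (⅙)*252) - 12679)) = -(-310192)*(-103078 + ((34/3 + 42) - 12679)) = -(-310192)*(-103078 + (160/3 - 12679)) = -(-310192)*(-103078 - 37877/3) = -(-310192)*(-347111)/3 = -2*53835527656/3 = -107671055312/3 ≈ -3.5890e+10)
O + P = 275423/565 - 107671055312/3 = -60834145425011/1695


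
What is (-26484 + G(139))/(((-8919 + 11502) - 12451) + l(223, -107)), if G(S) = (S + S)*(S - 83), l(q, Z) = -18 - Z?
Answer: 10916/9779 ≈ 1.1163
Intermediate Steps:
G(S) = 2*S*(-83 + S) (G(S) = (2*S)*(-83 + S) = 2*S*(-83 + S))
(-26484 + G(139))/(((-8919 + 11502) - 12451) + l(223, -107)) = (-26484 + 2*139*(-83 + 139))/(((-8919 + 11502) - 12451) + (-18 - 1*(-107))) = (-26484 + 2*139*56)/((2583 - 12451) + (-18 + 107)) = (-26484 + 15568)/(-9868 + 89) = -10916/(-9779) = -10916*(-1/9779) = 10916/9779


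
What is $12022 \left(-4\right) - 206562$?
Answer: $-254650$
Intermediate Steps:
$12022 \left(-4\right) - 206562 = -48088 - 206562 = -254650$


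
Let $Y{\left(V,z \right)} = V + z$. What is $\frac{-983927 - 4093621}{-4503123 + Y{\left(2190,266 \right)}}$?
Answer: $\frac{5077548}{4500667} \approx 1.1282$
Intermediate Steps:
$\frac{-983927 - 4093621}{-4503123 + Y{\left(2190,266 \right)}} = \frac{-983927 - 4093621}{-4503123 + \left(2190 + 266\right)} = - \frac{5077548}{-4503123 + 2456} = - \frac{5077548}{-4500667} = \left(-5077548\right) \left(- \frac{1}{4500667}\right) = \frac{5077548}{4500667}$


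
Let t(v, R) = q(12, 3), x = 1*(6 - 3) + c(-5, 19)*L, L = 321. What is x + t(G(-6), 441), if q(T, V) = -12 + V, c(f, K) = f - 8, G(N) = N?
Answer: -4179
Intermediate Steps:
c(f, K) = -8 + f
x = -4170 (x = 1*(6 - 3) + (-8 - 5)*321 = 1*3 - 13*321 = 3 - 4173 = -4170)
t(v, R) = -9 (t(v, R) = -12 + 3 = -9)
x + t(G(-6), 441) = -4170 - 9 = -4179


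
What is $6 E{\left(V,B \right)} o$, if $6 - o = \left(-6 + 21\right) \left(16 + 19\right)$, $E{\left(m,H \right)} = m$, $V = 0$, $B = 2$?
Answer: $0$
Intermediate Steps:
$o = -519$ ($o = 6 - \left(-6 + 21\right) \left(16 + 19\right) = 6 - 15 \cdot 35 = 6 - 525 = -519$)
$6 E{\left(V,B \right)} o = 6 \cdot 0 \left(-519\right) = 0 \left(-519\right) = 0$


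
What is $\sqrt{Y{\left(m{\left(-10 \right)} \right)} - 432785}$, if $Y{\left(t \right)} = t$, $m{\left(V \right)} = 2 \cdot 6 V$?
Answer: $i \sqrt{432905} \approx 657.96 i$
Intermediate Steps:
$m{\left(V \right)} = 12 V$
$\sqrt{Y{\left(m{\left(-10 \right)} \right)} - 432785} = \sqrt{12 \left(-10\right) - 432785} = \sqrt{-120 - 432785} = \sqrt{-432905} = i \sqrt{432905}$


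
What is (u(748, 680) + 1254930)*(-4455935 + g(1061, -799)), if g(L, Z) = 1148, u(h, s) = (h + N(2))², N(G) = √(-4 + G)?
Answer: -8082908085984 - 6664361352*I*√2 ≈ -8.0829e+12 - 9.4248e+9*I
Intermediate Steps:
u(h, s) = (h + I*√2)² (u(h, s) = (h + √(-4 + 2))² = (h + √(-2))² = (h + I*√2)²)
(u(748, 680) + 1254930)*(-4455935 + g(1061, -799)) = ((748 + I*√2)² + 1254930)*(-4455935 + 1148) = (1254930 + (748 + I*√2)²)*(-4454787) = -5590445849910 - 4454787*(748 + I*√2)²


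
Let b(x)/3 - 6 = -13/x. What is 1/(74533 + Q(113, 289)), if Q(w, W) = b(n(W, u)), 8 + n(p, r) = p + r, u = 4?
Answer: 95/7082332 ≈ 1.3414e-5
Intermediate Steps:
n(p, r) = -8 + p + r (n(p, r) = -8 + (p + r) = -8 + p + r)
b(x) = 18 - 39/x (b(x) = 18 + 3*(-13/x) = 18 - 39/x)
Q(w, W) = 18 - 39/(-4 + W) (Q(w, W) = 18 - 39/(-8 + W + 4) = 18 - 39/(-4 + W))
1/(74533 + Q(113, 289)) = 1/(74533 + 3*(-37 + 6*289)/(-4 + 289)) = 1/(74533 + 3*(-37 + 1734)/285) = 1/(74533 + 3*(1/285)*1697) = 1/(74533 + 1697/95) = 1/(7082332/95) = 95/7082332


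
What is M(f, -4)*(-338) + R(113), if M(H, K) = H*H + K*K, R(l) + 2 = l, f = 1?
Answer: -5635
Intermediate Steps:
R(l) = -2 + l
M(H, K) = H² + K²
M(f, -4)*(-338) + R(113) = (1² + (-4)²)*(-338) + (-2 + 113) = (1 + 16)*(-338) + 111 = 17*(-338) + 111 = -5746 + 111 = -5635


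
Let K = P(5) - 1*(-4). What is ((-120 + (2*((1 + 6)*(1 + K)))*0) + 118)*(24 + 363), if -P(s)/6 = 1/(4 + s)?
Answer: -774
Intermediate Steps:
P(s) = -6/(4 + s)
K = 10/3 (K = -6/(4 + 5) - 1*(-4) = -6/9 + 4 = -6*⅑ + 4 = -⅔ + 4 = 10/3 ≈ 3.3333)
((-120 + (2*((1 + 6)*(1 + K)))*0) + 118)*(24 + 363) = ((-120 + (2*((1 + 6)*(1 + 10/3)))*0) + 118)*(24 + 363) = ((-120 + (2*(7*(13/3)))*0) + 118)*387 = ((-120 + (2*(91/3))*0) + 118)*387 = ((-120 + (182/3)*0) + 118)*387 = ((-120 + 0) + 118)*387 = (-120 + 118)*387 = -2*387 = -774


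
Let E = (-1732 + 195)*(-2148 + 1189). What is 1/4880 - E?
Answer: -7193037039/4880 ≈ -1.4740e+6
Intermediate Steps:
E = 1473983 (E = -1537*(-959) = 1473983)
1/4880 - E = 1/4880 - 1*1473983 = 1/4880 - 1473983 = -7193037039/4880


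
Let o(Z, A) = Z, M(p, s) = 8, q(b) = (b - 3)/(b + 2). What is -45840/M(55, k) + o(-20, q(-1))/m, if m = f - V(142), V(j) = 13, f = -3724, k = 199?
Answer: -21412990/3737 ≈ -5730.0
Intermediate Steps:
q(b) = (-3 + b)/(2 + b)
m = -3737 (m = -3724 - 1*13 = -3724 - 13 = -3737)
-45840/M(55, k) + o(-20, q(-1))/m = -45840/8 - 20/(-3737) = -45840*⅛ - 20*(-1/3737) = -5730 + 20/3737 = -21412990/3737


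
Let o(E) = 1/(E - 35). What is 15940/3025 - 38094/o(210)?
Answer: -4033199062/605 ≈ -6.6664e+6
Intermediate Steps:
o(E) = 1/(-35 + E)
15940/3025 - 38094/o(210) = 15940/3025 - 38094/(1/(-35 + 210)) = 15940*(1/3025) - 38094/(1/175) = 3188/605 - 38094/1/175 = 3188/605 - 38094*175 = 3188/605 - 6666450 = -4033199062/605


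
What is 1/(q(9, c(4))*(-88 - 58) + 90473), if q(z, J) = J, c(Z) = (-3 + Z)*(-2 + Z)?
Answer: 1/90181 ≈ 1.1089e-5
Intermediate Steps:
1/(q(9, c(4))*(-88 - 58) + 90473) = 1/((6 + 4**2 - 5*4)*(-88 - 58) + 90473) = 1/((6 + 16 - 20)*(-146) + 90473) = 1/(2*(-146) + 90473) = 1/(-292 + 90473) = 1/90181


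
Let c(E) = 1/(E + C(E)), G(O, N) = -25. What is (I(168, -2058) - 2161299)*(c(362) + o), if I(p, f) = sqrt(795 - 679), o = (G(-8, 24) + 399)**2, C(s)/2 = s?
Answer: -109437617650921/362 + 151905337*sqrt(29)/543 ≈ -3.0231e+11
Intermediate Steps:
C(s) = 2*s
o = 139876 (o = (-25 + 399)**2 = 374**2 = 139876)
c(E) = 1/(3*E) (c(E) = 1/(E + 2*E) = 1/(3*E))
I(p, f) = 2*sqrt(29) (I(p, f) = sqrt(116) = 2*sqrt(29))
(I(168, -2058) - 2161299)*(c(362) + o) = (2*sqrt(29) - 2161299)*((1/3)/362 + 139876) = (-2161299 + 2*sqrt(29))*((1/3)*(1/362) + 139876) = (-2161299 + 2*sqrt(29))*(1/1086 + 139876) = (-2161299 + 2*sqrt(29))*(151905337/1086) = -109437617650921/362 + 151905337*sqrt(29)/543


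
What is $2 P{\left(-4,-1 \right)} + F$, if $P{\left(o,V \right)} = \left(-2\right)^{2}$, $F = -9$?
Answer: $-1$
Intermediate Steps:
$P{\left(o,V \right)} = 4$
$2 P{\left(-4,-1 \right)} + F = 2 \cdot 4 - 9 = 8 - 9 = -1$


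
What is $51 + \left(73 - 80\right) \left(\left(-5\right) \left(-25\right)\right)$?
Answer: $-824$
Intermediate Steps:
$51 + \left(73 - 80\right) \left(\left(-5\right) \left(-25\right)\right) = 51 + \left(73 - 80\right) 125 = 51 - 875 = -824$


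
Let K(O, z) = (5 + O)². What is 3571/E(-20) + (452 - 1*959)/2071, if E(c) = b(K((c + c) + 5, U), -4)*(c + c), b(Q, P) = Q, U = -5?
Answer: -25647541/74556000 ≈ -0.34400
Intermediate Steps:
E(c) = 2*c*(10 + 2*c)² (E(c) = (5 + ((c + c) + 5))²*(c + c) = (5 + (2*c + 5))²*(2*c) = (5 + (5 + 2*c))²*(2*c) = (10 + 2*c)²*(2*c) = 2*c*(10 + 2*c)²)
3571/E(-20) + (452 - 1*959)/2071 = 3571/((8*(-20)*(5 - 20)²)) + (452 - 1*959)/2071 = 3571/((8*(-20)*(-15)²)) + (452 - 959)*(1/2071) = 3571/((8*(-20)*225)) - 507*1/2071 = 3571/(-36000) - 507/2071 = 3571*(-1/36000) - 507/2071 = -3571/36000 - 507/2071 = -25647541/74556000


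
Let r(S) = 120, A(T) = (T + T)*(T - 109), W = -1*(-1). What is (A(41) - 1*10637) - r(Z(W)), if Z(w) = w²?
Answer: -16333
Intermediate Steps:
W = 1
A(T) = 2*T*(-109 + T) (A(T) = (2*T)*(-109 + T) = 2*T*(-109 + T))
(A(41) - 1*10637) - r(Z(W)) = (2*41*(-109 + 41) - 1*10637) - 1*120 = (2*41*(-68) - 10637) - 120 = (-5576 - 10637) - 120 = -16213 - 120 = -16333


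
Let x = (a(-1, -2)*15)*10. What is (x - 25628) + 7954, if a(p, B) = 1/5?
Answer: -17644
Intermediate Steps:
a(p, B) = ⅕
x = 30 (x = ((⅕)*15)*10 = 3*10 = 30)
(x - 25628) + 7954 = (30 - 25628) + 7954 = -25598 + 7954 = -17644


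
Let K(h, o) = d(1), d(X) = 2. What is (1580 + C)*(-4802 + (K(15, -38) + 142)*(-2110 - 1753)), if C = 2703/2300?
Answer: -1020229749511/1150 ≈ -8.8716e+8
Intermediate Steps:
K(h, o) = 2
C = 2703/2300 (C = 2703*(1/2300) = 2703/2300 ≈ 1.1752)
(1580 + C)*(-4802 + (K(15, -38) + 142)*(-2110 - 1753)) = (1580 + 2703/2300)*(-4802 + (2 + 142)*(-2110 - 1753)) = 3636703*(-4802 + 144*(-3863))/2300 = 3636703*(-4802 - 556272)/2300 = (3636703/2300)*(-561074) = -1020229749511/1150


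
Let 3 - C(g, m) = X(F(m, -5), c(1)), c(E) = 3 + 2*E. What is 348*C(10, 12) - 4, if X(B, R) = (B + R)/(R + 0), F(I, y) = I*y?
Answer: 4868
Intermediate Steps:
X(B, R) = (B + R)/R
C(g, m) = 2 + m (C(g, m) = 3 - (m*(-5) + (3 + 2*1))/(3 + 2*1) = 3 - (-5*m + (3 + 2))/(3 + 2) = 3 - (-5*m + 5)/5 = 3 - (5 - 5*m)/5 = 3 - (1 - m) = 3 + (-1 + m) = 2 + m)
348*C(10, 12) - 4 = 348*(2 + 12) - 4 = 348*14 - 4 = 4872 - 4 = 4868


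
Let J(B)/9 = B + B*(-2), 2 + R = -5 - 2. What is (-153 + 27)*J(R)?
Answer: -10206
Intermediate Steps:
R = -9 (R = -2 + (-5 - 2) = -2 - 7 = -9)
J(B) = -9*B (J(B) = 9*(B + B*(-2)) = 9*(B - 2*B) = 9*(-B) = -9*B)
(-153 + 27)*J(R) = (-153 + 27)*(-9*(-9)) = -126*81 = -10206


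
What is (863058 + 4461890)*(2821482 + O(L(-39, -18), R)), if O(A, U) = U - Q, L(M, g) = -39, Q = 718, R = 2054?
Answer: 15031359063464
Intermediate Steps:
O(A, U) = -718 + U (O(A, U) = U - 1*718 = U - 718 = -718 + U)
(863058 + 4461890)*(2821482 + O(L(-39, -18), R)) = (863058 + 4461890)*(2821482 + (-718 + 2054)) = 5324948*(2821482 + 1336) = 5324948*2822818 = 15031359063464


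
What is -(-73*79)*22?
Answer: 126874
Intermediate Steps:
-(-73*79)*22 = -(-5767)*22 = -1*(-126874) = 126874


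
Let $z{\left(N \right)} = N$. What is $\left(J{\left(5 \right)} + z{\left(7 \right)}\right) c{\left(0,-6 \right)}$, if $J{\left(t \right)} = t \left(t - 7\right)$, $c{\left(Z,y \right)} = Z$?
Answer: $0$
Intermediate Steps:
$J{\left(t \right)} = t \left(-7 + t\right)$
$\left(J{\left(5 \right)} + z{\left(7 \right)}\right) c{\left(0,-6 \right)} = \left(5 \left(-7 + 5\right) + 7\right) 0 = \left(5 \left(-2\right) + 7\right) 0 = \left(-10 + 7\right) 0 = \left(-3\right) 0 = 0$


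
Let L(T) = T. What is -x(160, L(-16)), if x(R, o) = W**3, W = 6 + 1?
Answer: -343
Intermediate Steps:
W = 7
x(R, o) = 343 (x(R, o) = 7**3 = 343)
-x(160, L(-16)) = -1*343 = -343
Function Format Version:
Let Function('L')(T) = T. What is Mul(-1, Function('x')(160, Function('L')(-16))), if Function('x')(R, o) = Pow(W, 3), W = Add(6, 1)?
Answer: -343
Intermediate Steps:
W = 7
Function('x')(R, o) = 343 (Function('x')(R, o) = Pow(7, 3) = 343)
Mul(-1, Function('x')(160, Function('L')(-16))) = Mul(-1, 343) = -343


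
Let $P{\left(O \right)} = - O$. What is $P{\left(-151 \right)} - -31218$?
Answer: $31369$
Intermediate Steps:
$P{\left(-151 \right)} - -31218 = \left(-1\right) \left(-151\right) - -31218 = 151 + 31218 = 31369$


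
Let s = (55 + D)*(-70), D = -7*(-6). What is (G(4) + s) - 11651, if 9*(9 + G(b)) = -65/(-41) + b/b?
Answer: -6807944/369 ≈ -18450.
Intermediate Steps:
G(b) = -3215/369 (G(b) = -9 + (-65/(-41) + b/b)/9 = -9 + (-65*(-1/41) + 1)/9 = -9 + (65/41 + 1)/9 = -9 + (1/9)*(106/41) = -9 + 106/369 = -3215/369)
D = 42
s = -6790 (s = (55 + 42)*(-70) = 97*(-70) = -6790)
(G(4) + s) - 11651 = (-3215/369 - 6790) - 11651 = -2508725/369 - 11651 = -6807944/369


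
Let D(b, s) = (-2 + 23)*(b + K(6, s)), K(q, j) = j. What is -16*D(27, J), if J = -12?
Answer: -5040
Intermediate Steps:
D(b, s) = 21*b + 21*s (D(b, s) = (-2 + 23)*(b + s) = 21*(b + s) = 21*b + 21*s)
-16*D(27, J) = -16*(21*27 + 21*(-12)) = -16*(567 - 252) = -16*315 = -5040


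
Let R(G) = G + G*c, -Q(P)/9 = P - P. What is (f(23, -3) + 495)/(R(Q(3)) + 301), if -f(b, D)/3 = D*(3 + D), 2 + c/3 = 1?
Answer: 495/301 ≈ 1.6445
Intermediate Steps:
c = -3 (c = -6 + 3*1 = -6 + 3 = -3)
Q(P) = 0 (Q(P) = -9*(P - P) = -9*0 = 0)
R(G) = -2*G (R(G) = G + G*(-3) = G - 3*G = -2*G)
f(b, D) = -3*D*(3 + D)
(f(23, -3) + 495)/(R(Q(3)) + 301) = (-3*(-3)*(3 - 3) + 495)/(-2*0 + 301) = (-3*(-3)*0 + 495)/(0 + 301) = (0 + 495)/301 = 495*(1/301) = 495/301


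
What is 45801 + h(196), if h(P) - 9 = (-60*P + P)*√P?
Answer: -116086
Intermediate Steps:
h(P) = 9 - 59*P^(3/2) (h(P) = 9 + (-60*P + P)*√P = 9 + (-59*P)*√P = 9 - 59*P^(3/2))
45801 + h(196) = 45801 + (9 - 59*196^(3/2)) = 45801 + (9 - 59*2744) = 45801 + (9 - 161896) = 45801 - 161887 = -116086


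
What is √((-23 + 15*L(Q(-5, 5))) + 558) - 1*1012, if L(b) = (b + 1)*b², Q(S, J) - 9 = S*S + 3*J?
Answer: -1012 + √1801285 ≈ 330.12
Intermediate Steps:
Q(S, J) = 9 + S² + 3*J (Q(S, J) = 9 + (S*S + 3*J) = 9 + (S² + 3*J) = 9 + S² + 3*J)
L(b) = b²*(1 + b) (L(b) = (1 + b)*b² = b²*(1 + b))
√((-23 + 15*L(Q(-5, 5))) + 558) - 1*1012 = √((-23 + 15*((9 + (-5)² + 3*5)²*(1 + (9 + (-5)² + 3*5)))) + 558) - 1*1012 = √((-23 + 15*((9 + 25 + 15)²*(1 + (9 + 25 + 15)))) + 558) - 1012 = √((-23 + 15*(49²*(1 + 49))) + 558) - 1012 = √((-23 + 15*(2401*50)) + 558) - 1012 = √((-23 + 15*120050) + 558) - 1012 = √((-23 + 1800750) + 558) - 1012 = √(1800727 + 558) - 1012 = √1801285 - 1012 = -1012 + √1801285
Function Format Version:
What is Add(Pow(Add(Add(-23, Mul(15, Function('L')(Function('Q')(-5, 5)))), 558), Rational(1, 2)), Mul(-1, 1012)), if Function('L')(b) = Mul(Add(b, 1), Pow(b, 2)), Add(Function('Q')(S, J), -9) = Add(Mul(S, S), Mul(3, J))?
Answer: Add(-1012, Pow(1801285, Rational(1, 2))) ≈ 330.12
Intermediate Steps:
Function('Q')(S, J) = Add(9, Pow(S, 2), Mul(3, J)) (Function('Q')(S, J) = Add(9, Add(Mul(S, S), Mul(3, J))) = Add(9, Add(Pow(S, 2), Mul(3, J))) = Add(9, Pow(S, 2), Mul(3, J)))
Function('L')(b) = Mul(Pow(b, 2), Add(1, b)) (Function('L')(b) = Mul(Add(1, b), Pow(b, 2)) = Mul(Pow(b, 2), Add(1, b)))
Add(Pow(Add(Add(-23, Mul(15, Function('L')(Function('Q')(-5, 5)))), 558), Rational(1, 2)), Mul(-1, 1012)) = Add(Pow(Add(Add(-23, Mul(15, Mul(Pow(Add(9, Pow(-5, 2), Mul(3, 5)), 2), Add(1, Add(9, Pow(-5, 2), Mul(3, 5)))))), 558), Rational(1, 2)), Mul(-1, 1012)) = Add(Pow(Add(Add(-23, Mul(15, Mul(Pow(Add(9, 25, 15), 2), Add(1, Add(9, 25, 15))))), 558), Rational(1, 2)), -1012) = Add(Pow(Add(Add(-23, Mul(15, Mul(Pow(49, 2), Add(1, 49)))), 558), Rational(1, 2)), -1012) = Add(Pow(Add(Add(-23, Mul(15, Mul(2401, 50))), 558), Rational(1, 2)), -1012) = Add(Pow(Add(Add(-23, Mul(15, 120050)), 558), Rational(1, 2)), -1012) = Add(Pow(Add(Add(-23, 1800750), 558), Rational(1, 2)), -1012) = Add(Pow(Add(1800727, 558), Rational(1, 2)), -1012) = Add(Pow(1801285, Rational(1, 2)), -1012) = Add(-1012, Pow(1801285, Rational(1, 2)))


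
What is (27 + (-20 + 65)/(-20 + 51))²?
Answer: 777924/961 ≈ 809.49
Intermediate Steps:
(27 + (-20 + 65)/(-20 + 51))² = (27 + 45/31)² = (882/31)² = 777924/961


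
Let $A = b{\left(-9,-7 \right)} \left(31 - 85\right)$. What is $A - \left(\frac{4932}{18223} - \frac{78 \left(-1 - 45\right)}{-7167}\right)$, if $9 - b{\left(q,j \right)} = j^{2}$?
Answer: $\frac{94045065680}{43534747} \approx 2160.2$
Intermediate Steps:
$b{\left(q,j \right)} = 9 - j^{2}$
$A = 2160$ ($A = \left(9 - \left(-7\right)^{2}\right) \left(31 - 85\right) = \left(9 - 49\right) \left(31 - 85\right) = \left(9 - 49\right) \left(-54\right) = \left(-40\right) \left(-54\right) = 2160$)
$A - \left(\frac{4932}{18223} - \frac{78 \left(-1 - 45\right)}{-7167}\right) = 2160 - \left(\frac{4932}{18223} - \frac{78 \left(-1 - 45\right)}{-7167}\right) = 2160 - \left(\frac{4932}{18223} - 78 \left(-46\right) \left(- \frac{1}{7167}\right)\right) = 2160 - - \frac{10012160}{43534747} = 2160 + \left(- \frac{4932}{18223} + \frac{1196}{2389}\right) = 2160 + \frac{10012160}{43534747} = \frac{94045065680}{43534747}$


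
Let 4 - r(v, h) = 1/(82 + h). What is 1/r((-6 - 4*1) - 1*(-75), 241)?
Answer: 323/1291 ≈ 0.25019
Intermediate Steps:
r(v, h) = 4 - 1/(82 + h)
1/r((-6 - 4*1) - 1*(-75), 241) = 1/((327 + 4*241)/(82 + 241)) = 1/((327 + 964)/323) = 1/((1/323)*1291) = 1/(1291/323) = 323/1291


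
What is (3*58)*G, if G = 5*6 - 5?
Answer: 4350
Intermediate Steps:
G = 25 (G = 30 - 5 = 25)
(3*58)*G = (3*58)*25 = 174*25 = 4350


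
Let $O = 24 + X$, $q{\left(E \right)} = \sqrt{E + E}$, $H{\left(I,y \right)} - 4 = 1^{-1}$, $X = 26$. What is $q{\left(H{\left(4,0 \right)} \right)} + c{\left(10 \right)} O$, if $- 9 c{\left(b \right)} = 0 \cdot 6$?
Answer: $\sqrt{10} \approx 3.1623$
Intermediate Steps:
$c{\left(b \right)} = 0$ ($c{\left(b \right)} = - \frac{0 \cdot 6}{9} = \left(- \frac{1}{9}\right) 0 = 0$)
$H{\left(I,y \right)} = 5$ ($H{\left(I,y \right)} = 4 + 1^{-1} = 4 + 1 = 5$)
$q{\left(E \right)} = \sqrt{2} \sqrt{E}$ ($q{\left(E \right)} = \sqrt{2 E} = \sqrt{2} \sqrt{E}$)
$O = 50$ ($O = 24 + 26 = 50$)
$q{\left(H{\left(4,0 \right)} \right)} + c{\left(10 \right)} O = \sqrt{2} \sqrt{5} + 0 \cdot 50 = \sqrt{10} + 0 = \sqrt{10}$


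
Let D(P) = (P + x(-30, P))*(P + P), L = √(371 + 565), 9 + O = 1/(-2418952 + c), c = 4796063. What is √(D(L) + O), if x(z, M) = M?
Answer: √21105202800486046/2377111 ≈ 61.115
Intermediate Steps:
O = -21393998/2377111 (O = -9 + 1/(-2418952 + 4796063) = -9 + 1/2377111 = -21393998/2377111 ≈ -9.0000)
L = 6*√26 (L = √936 = 6*√26 ≈ 30.594)
D(P) = 4*P² (D(P) = (P + P)*(P + P) = (2*P)*(2*P) = 4*P²)
√(D(L) + O) = √(4*(6*√26)² - 21393998/2377111) = √(4*936 - 21393998/2377111) = √(3744 - 21393998/2377111) = √(8878509586/2377111) = √21105202800486046/2377111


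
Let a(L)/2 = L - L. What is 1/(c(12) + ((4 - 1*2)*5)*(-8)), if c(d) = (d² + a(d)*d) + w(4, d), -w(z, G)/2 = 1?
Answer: 1/62 ≈ 0.016129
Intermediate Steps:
w(z, G) = -2 (w(z, G) = -2*1 = -2)
a(L) = 0 (a(L) = 2*(L - L) = 2*0 = 0)
c(d) = -2 + d² (c(d) = (d² + 0*d) - 2 = (d² + 0) - 2 = d² - 2 = -2 + d²)
1/(c(12) + ((4 - 1*2)*5)*(-8)) = 1/((-2 + 12²) + ((4 - 1*2)*5)*(-8)) = 1/((-2 + 144) + ((4 - 2)*5)*(-8)) = 1/(142 + (2*5)*(-8)) = 1/(142 + 10*(-8)) = 1/(142 - 80) = 1/62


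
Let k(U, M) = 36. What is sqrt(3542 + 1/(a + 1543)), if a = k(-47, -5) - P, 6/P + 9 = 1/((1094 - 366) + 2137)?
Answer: sqrt(1468994434247030394)/20365063 ≈ 59.515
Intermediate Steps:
P = -8595/12892 (P = 6/(-9 + 1/((1094 - 366) + 2137)) = 6/(-9 + 1/(728 + 2137)) = 6/(-9 + 1/2865) = 6/(-25784/2865) = 6*(-2865/25784) = -8595/12892 ≈ -0.66669)
a = 472707/12892 (a = 36 - 1*(-8595/12892) = 36 + 8595/12892 = 472707/12892 ≈ 36.667)
sqrt(3542 + 1/(a + 1543)) = sqrt(3542 + 1/(472707/12892 + 1543)) = sqrt(3542 + 1/(20365063/12892)) = sqrt(3542 + 12892/20365063) = sqrt(72133066038/20365063) = sqrt(1468994434247030394)/20365063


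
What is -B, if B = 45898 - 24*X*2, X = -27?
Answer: -47194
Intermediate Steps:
B = 47194 (B = 45898 - 24*(-27)*2 = 45898 + 648*2 = 45898 + 1296 = 47194)
-B = -1*47194 = -47194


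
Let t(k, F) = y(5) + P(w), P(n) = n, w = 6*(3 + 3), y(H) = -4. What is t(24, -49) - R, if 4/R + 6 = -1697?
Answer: 54500/1703 ≈ 32.002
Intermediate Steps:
R = -4/1703 (R = 4/(-6 - 1697) = 4/(-1703) = 4*(-1/1703) = -4/1703 ≈ -0.0023488)
w = 36 (w = 6*6 = 36)
t(k, F) = 32 (t(k, F) = -4 + 36 = 32)
t(24, -49) - R = 32 - 1*(-4/1703) = 32 + 4/1703 = 54500/1703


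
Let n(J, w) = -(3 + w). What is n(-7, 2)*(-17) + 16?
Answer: 101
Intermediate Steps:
n(J, w) = -3 - w
n(-7, 2)*(-17) + 16 = (-3 - 1*2)*(-17) + 16 = (-3 - 2)*(-17) + 16 = -5*(-17) + 16 = 85 + 16 = 101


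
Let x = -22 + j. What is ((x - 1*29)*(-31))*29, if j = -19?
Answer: 62930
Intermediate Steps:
x = -41 (x = -22 - 19 = -41)
((x - 1*29)*(-31))*29 = ((-41 - 1*29)*(-31))*29 = ((-41 - 29)*(-31))*29 = -70*(-31)*29 = 2170*29 = 62930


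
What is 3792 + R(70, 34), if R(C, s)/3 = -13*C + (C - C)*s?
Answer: 1062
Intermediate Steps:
R(C, s) = -39*C (R(C, s) = 3*(-13*C + (C - C)*s) = 3*(-13*C + 0*s) = 3*(-13*C + 0) = 3*(-13*C) = -39*C)
3792 + R(70, 34) = 3792 - 39*70 = 3792 - 2730 = 1062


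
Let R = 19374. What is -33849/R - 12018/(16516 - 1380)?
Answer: -62097933/24437072 ≈ -2.5411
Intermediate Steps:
-33849/R - 12018/(16516 - 1380) = -33849/19374 - 12018/(16516 - 1380) = -33849*1/19374 - 12018/15136 = -11283/6458 - 12018*1/15136 = -11283/6458 - 6009/7568 = -62097933/24437072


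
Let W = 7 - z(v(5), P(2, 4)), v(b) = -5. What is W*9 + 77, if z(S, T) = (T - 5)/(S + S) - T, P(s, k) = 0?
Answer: 271/2 ≈ 135.50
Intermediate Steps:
z(S, T) = -T + (-5 + T)/(2*S) (z(S, T) = (-5 + T)/((2*S)) - T = (-5 + T)*(1/(2*S)) - T = (-5 + T)/(2*S) - T = -T + (-5 + T)/(2*S))
W = 13/2 (W = 7 - (-5 + 0 - 2*(-5)*0)/(2*(-5)) = 7 - (-1)*(-5 + 0 + 0)/(2*5) = 7 - (-1)*(-5)/(2*5) = 7 - 1*1/2 = 7 - 1/2 = 13/2 ≈ 6.5000)
W*9 + 77 = (13/2)*9 + 77 = 117/2 + 77 = 271/2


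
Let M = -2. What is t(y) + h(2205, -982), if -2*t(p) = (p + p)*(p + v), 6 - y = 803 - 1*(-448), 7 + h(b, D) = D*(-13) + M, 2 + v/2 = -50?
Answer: -1666748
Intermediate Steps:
v = -104 (v = -4 + 2*(-50) = -4 - 100 = -104)
h(b, D) = -9 - 13*D (h(b, D) = -7 + (D*(-13) - 2) = -7 + (-13*D - 2) = -7 + (-2 - 13*D) = -9 - 13*D)
y = -1245 (y = 6 - (803 - 1*(-448)) = 6 - (803 + 448) = 6 - 1*1251 = 6 - 1251 = -1245)
t(p) = -p*(-104 + p) (t(p) = -(p + p)*(p - 104)/2 = -2*p*(-104 + p)/2 = -p*(-104 + p))
t(y) + h(2205, -982) = -1245*(104 - 1*(-1245)) + (-9 - 13*(-982)) = -1245*(104 + 1245) + (-9 + 12766) = -1245*1349 + 12757 = -1679505 + 12757 = -1666748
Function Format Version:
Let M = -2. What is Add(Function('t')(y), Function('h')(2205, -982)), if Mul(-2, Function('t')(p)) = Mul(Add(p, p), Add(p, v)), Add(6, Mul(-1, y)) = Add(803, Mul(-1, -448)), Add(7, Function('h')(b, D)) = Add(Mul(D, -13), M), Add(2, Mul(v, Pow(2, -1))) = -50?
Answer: -1666748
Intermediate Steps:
v = -104 (v = Add(-4, Mul(2, -50)) = Add(-4, -100) = -104)
Function('h')(b, D) = Add(-9, Mul(-13, D)) (Function('h')(b, D) = Add(-7, Add(Mul(D, -13), -2)) = Add(-7, Add(Mul(-13, D), -2)) = Add(-7, Add(-2, Mul(-13, D))) = Add(-9, Mul(-13, D)))
y = -1245 (y = Add(6, Mul(-1, Add(803, Mul(-1, -448)))) = Add(6, Mul(-1, Add(803, 448))) = Add(6, Mul(-1, 1251)) = Add(6, -1251) = -1245)
Function('t')(p) = Mul(-1, p, Add(-104, p)) (Function('t')(p) = Mul(Rational(-1, 2), Mul(Add(p, p), Add(p, -104))) = Mul(Rational(-1, 2), Mul(Mul(2, p), Add(-104, p))) = Mul(Rational(-1, 2), Mul(2, p, Add(-104, p))) = Mul(-1, p, Add(-104, p)))
Add(Function('t')(y), Function('h')(2205, -982)) = Add(Mul(-1245, Add(104, Mul(-1, -1245))), Add(-9, Mul(-13, -982))) = Add(Mul(-1245, Add(104, 1245)), Add(-9, 12766)) = Add(Mul(-1245, 1349), 12757) = Add(-1679505, 12757) = -1666748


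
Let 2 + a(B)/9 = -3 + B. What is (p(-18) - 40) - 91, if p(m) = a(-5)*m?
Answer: 1489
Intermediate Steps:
a(B) = -45 + 9*B (a(B) = -18 + 9*(-3 + B) = -18 + (-27 + 9*B) = -45 + 9*B)
p(m) = -90*m (p(m) = (-45 + 9*(-5))*m = (-45 - 45)*m = -90*m)
(p(-18) - 40) - 91 = (-90*(-18) - 40) - 91 = (1620 - 40) - 91 = 1580 - 91 = 1489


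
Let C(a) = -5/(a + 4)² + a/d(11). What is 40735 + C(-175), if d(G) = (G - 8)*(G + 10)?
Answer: 1191050905/29241 ≈ 40732.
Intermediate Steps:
d(G) = (-8 + G)*(10 + G)
C(a) = -5/(4 + a)² + a/63 (C(a) = -5/(a + 4)² + a/(-80 + 11² + 2*11) = -5/(4 + a)² + a/(-80 + 121 + 22) = -5/(4 + a)² + a/63)
40735 + C(-175) = 40735 + (-5/(4 - 175)² + (1/63)*(-175)) = 40735 + (-5/(-171)² - 25/9) = 40735 + (-5*1/29241 - 25/9) = 40735 + (-5/29241 - 25/9) = 40735 - 81230/29241 = 1191050905/29241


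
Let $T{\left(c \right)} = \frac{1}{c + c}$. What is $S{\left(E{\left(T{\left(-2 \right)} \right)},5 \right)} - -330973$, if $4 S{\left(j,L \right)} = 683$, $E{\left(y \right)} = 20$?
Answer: $\frac{1324575}{4} \approx 3.3114 \cdot 10^{5}$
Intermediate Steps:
$T{\left(c \right)} = \frac{1}{2 c}$
$S{\left(j,L \right)} = \frac{683}{4}$ ($S{\left(j,L \right)} = \frac{1}{4} \cdot 683 = \frac{683}{4}$)
$S{\left(E{\left(T{\left(-2 \right)} \right)},5 \right)} - -330973 = \frac{683}{4} - -330973 = \frac{683}{4} + 330973 = \frac{1324575}{4}$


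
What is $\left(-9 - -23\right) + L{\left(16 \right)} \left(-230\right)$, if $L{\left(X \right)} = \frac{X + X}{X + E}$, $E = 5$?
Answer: $- \frac{7066}{21} \approx -336.48$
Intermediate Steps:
$L{\left(X \right)} = \frac{2 X}{5 + X}$ ($L{\left(X \right)} = \frac{X + X}{X + 5} = \frac{2 X}{5 + X}$)
$\left(-9 - -23\right) + L{\left(16 \right)} \left(-230\right) = \left(-9 - -23\right) + 2 \cdot 16 \frac{1}{5 + 16} \left(-230\right) = \left(-9 + 23\right) + 2 \cdot 16 \cdot \frac{1}{21} \left(-230\right) = 14 + 2 \cdot 16 \cdot \frac{1}{21} \left(-230\right) = 14 + \frac{32}{21} \left(-230\right) = 14 - \frac{7360}{21} = - \frac{7066}{21}$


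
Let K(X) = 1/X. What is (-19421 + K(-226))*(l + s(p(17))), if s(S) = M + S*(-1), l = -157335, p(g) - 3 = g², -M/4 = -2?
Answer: 691812960993/226 ≈ 3.0611e+9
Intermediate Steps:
M = 8 (M = -4*(-2) = 8)
p(g) = 3 + g²
s(S) = 8 - S (s(S) = 8 + S*(-1) = 8 - S)
(-19421 + K(-226))*(l + s(p(17))) = (-19421 + 1/(-226))*(-157335 + (8 - (3 + 17²))) = (-19421 - 1/226)*(-157335 + (8 - (3 + 289))) = -4389147*(-157335 + (8 - 1*292))/226 = -4389147*(-157335 + (8 - 292))/226 = -4389147*(-157335 - 284)/226 = -4389147/226*(-157619) = 691812960993/226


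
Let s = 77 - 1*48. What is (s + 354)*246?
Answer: 94218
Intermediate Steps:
s = 29 (s = 77 - 48 = 29)
(s + 354)*246 = (29 + 354)*246 = 383*246 = 94218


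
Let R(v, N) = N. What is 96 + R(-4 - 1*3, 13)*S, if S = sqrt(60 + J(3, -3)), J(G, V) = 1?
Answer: 96 + 13*sqrt(61) ≈ 197.53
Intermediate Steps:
S = sqrt(61) (S = sqrt(60 + 1) = sqrt(61) ≈ 7.8102)
96 + R(-4 - 1*3, 13)*S = 96 + 13*sqrt(61)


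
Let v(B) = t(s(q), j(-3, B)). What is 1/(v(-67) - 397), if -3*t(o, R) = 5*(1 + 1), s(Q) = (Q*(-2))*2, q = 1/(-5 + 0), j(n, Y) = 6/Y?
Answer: -3/1201 ≈ -0.0024979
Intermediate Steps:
q = -⅕ (q = 1/(-5) = -⅕ ≈ -0.20000)
s(Q) = -4*Q (s(Q) = -2*Q*2 = -4*Q)
t(o, R) = -10/3 (t(o, R) = -5*(1 + 1)/3 = -5*2/3 = -⅓*10 = -10/3)
v(B) = -10/3
1/(v(-67) - 397) = 1/(-10/3 - 397) = 1/(-1201/3) = -3/1201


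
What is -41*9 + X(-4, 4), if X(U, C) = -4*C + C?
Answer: -381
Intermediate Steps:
X(U, C) = -3*C
-41*9 + X(-4, 4) = -41*9 - 3*4 = -369 - 12 = -381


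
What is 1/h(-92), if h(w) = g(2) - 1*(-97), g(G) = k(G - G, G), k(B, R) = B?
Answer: 1/97 ≈ 0.010309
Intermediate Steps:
g(G) = 0 (g(G) = G - G = 0)
h(w) = 97 (h(w) = 0 - 1*(-97) = 0 + 97 = 97)
1/h(-92) = 1/97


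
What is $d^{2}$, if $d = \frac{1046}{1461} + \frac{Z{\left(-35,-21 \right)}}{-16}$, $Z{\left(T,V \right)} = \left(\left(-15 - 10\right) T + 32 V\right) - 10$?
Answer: $\frac{70350666169}{546437376} \approx 128.74$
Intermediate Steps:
$Z{\left(T,V \right)} = -10 - 25 T + 32 V$ ($Z{\left(T,V \right)} = \left(\left(-15 - 10\right) T + 32 V\right) - 10 = \left(- 25 T + 32 V\right) - 10 = -10 - 25 T + 32 V$)
$d = - \frac{265237}{23376}$ ($d = \frac{1046}{1461} + \frac{-10 - -875 + 32 \left(-21\right)}{-16} = 1046 \cdot \frac{1}{1461} + \left(-10 + 875 - 672\right) \left(- \frac{1}{16}\right) = \frac{1046}{1461} + 193 \left(- \frac{1}{16}\right) = \frac{1046}{1461} - \frac{193}{16} = - \frac{265237}{23376} \approx -11.347$)
$d^{2} = \left(- \frac{265237}{23376}\right)^{2} = \frac{70350666169}{546437376}$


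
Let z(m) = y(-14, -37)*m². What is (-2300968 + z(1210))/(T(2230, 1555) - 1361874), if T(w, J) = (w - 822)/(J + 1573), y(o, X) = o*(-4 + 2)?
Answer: -7564644156/266246279 ≈ -28.412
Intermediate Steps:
y(o, X) = -2*o (y(o, X) = o*(-2) = -2*o)
z(m) = 28*m² (z(m) = (-2*(-14))*m² = 28*m²)
T(w, J) = (-822 + w)/(1573 + J)
(-2300968 + z(1210))/(T(2230, 1555) - 1361874) = (-2300968 + 28*1210²)/((-822 + 2230)/(1573 + 1555) - 1361874) = (-2300968 + 28*1464100)/(1408/3128 - 1361874) = (-2300968 + 40994800)/((1/3128)*1408 - 1361874) = 38693832/(176/391 - 1361874) = 38693832/(-532492558/391) = 38693832*(-391/532492558) = -7564644156/266246279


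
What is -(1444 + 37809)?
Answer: -39253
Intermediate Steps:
-(1444 + 37809) = -1*39253 = -39253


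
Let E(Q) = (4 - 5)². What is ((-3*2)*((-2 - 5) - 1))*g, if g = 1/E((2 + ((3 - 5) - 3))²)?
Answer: 48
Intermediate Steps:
E(Q) = 1 (E(Q) = (-1)² = 1)
g = 1 (g = 1/1 = 1)
((-3*2)*((-2 - 5) - 1))*g = ((-3*2)*((-2 - 5) - 1))*1 = -6*(-7 - 1)*1 = -6*(-8)*1 = 48*1 = 48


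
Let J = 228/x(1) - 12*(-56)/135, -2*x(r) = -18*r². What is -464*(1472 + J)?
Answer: -31368256/45 ≈ -6.9707e+5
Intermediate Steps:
x(r) = 9*r² (x(r) = -(-9)*r² = 9*r²)
J = 1364/45 (J = 228/((9*1²)) - 12*(-56)/135 = 228/((9*1)) + 672*(1/135) = 228/9 + 224/45 = 228*(⅑) + 224/45 = 76/3 + 224/45 = 1364/45 ≈ 30.311)
-464*(1472 + J) = -464*(1472 + 1364/45) = -464*67604/45 = -31368256/45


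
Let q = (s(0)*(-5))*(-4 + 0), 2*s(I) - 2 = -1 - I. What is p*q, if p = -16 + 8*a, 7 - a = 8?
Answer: -240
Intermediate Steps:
a = -1 (a = 7 - 1*8 = 7 - 8 = -1)
s(I) = 1/2 - I/2 (s(I) = 1 + (-1 - I)/2 = 1 + (-1/2 - I/2) = 1/2 - I/2)
q = 10 (q = ((1/2 - 1/2*0)*(-5))*(-4 + 0) = ((1/2 + 0)*(-5))*(-4) = ((1/2)*(-5))*(-4) = -5/2*(-4) = 10)
p = -24 (p = -16 + 8*(-1) = -16 - 8 = -24)
p*q = -24*10 = -240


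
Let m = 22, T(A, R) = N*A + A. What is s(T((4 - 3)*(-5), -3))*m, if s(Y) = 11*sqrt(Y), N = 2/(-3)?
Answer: 242*I*sqrt(15)/3 ≈ 312.42*I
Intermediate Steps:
N = -2/3 (N = 2*(-1/3) = -2/3 ≈ -0.66667)
T(A, R) = A/3 (T(A, R) = -2*A/3 + A = A/3)
s(T((4 - 3)*(-5), -3))*m = (11*sqrt(((4 - 3)*(-5))/3))*22 = (11*sqrt((1*(-5))/3))*22 = (11*sqrt((1/3)*(-5)))*22 = (11*sqrt(-5/3))*22 = (11*(I*sqrt(15)/3))*22 = (11*I*sqrt(15)/3)*22 = 242*I*sqrt(15)/3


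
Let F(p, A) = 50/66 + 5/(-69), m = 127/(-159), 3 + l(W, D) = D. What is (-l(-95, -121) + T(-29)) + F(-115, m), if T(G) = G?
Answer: 72625/759 ≈ 95.685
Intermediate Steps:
l(W, D) = -3 + D
m = -127/159 (m = 127*(-1/159) = -127/159 ≈ -0.79874)
F(p, A) = 520/759 (F(p, A) = 50*(1/66) + 5*(-1/69) = 25/33 - 5/69 = 520/759)
(-l(-95, -121) + T(-29)) + F(-115, m) = (-(-3 - 121) - 29) + 520/759 = (-1*(-124) - 29) + 520/759 = (124 - 29) + 520/759 = 95 + 520/759 = 72625/759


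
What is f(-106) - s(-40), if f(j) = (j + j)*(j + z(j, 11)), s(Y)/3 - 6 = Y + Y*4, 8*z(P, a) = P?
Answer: 25863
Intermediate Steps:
z(P, a) = P/8
s(Y) = 18 + 15*Y (s(Y) = 18 + 3*(Y + Y*4) = 18 + 3*(Y + 4*Y) = 18 + 3*(5*Y) = 18 + 15*Y)
f(j) = 9*j²/4 (f(j) = (j + j)*(j + j/8) = (2*j)*(9*j/8) = 9*j²/4)
f(-106) - s(-40) = (9/4)*(-106)² - (18 + 15*(-40)) = (9/4)*11236 - (18 - 600) = 25281 - 1*(-582) = 25281 + 582 = 25863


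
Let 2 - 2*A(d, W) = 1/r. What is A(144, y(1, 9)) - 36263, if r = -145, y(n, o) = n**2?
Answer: -10515979/290 ≈ -36262.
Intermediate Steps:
A(d, W) = 291/290 (A(d, W) = 1 - 1/2/(-145) = 1 - 1/2*(-1/145) = 1 + 1/290 = 291/290)
A(144, y(1, 9)) - 36263 = 291/290 - 36263 = -10515979/290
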